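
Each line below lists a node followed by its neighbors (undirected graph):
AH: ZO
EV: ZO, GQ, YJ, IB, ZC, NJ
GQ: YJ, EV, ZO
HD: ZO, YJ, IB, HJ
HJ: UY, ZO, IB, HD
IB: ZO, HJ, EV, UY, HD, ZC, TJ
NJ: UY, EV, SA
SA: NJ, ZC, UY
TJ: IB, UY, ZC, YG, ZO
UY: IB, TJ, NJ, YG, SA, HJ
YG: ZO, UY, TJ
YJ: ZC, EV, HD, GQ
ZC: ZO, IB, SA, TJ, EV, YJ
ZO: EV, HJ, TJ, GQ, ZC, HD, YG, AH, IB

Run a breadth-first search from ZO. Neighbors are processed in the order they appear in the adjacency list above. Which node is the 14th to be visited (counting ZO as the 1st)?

Visit ZO; enqueue EV, HJ, TJ, GQ, ZC, HD, YG, AH, IB → queue [EV, HJ, TJ, GQ, ZC, HD, YG, AH, IB]
Visit EV; enqueue YJ, NJ → queue [HJ, TJ, GQ, ZC, HD, YG, AH, IB, YJ, NJ]
Visit HJ; enqueue UY → queue [TJ, GQ, ZC, HD, YG, AH, IB, YJ, NJ, UY]
Visit TJ → queue [GQ, ZC, HD, YG, AH, IB, YJ, NJ, UY]
Visit GQ → queue [ZC, HD, YG, AH, IB, YJ, NJ, UY]
Visit ZC; enqueue SA → queue [HD, YG, AH, IB, YJ, NJ, UY, SA]
Visit HD → queue [YG, AH, IB, YJ, NJ, UY, SA]
Visit YG → queue [AH, IB, YJ, NJ, UY, SA]
Visit AH → queue [IB, YJ, NJ, UY, SA]
Visit IB → queue [YJ, NJ, UY, SA]
Visit YJ → queue [NJ, UY, SA]
Visit NJ → queue [UY, SA]
Visit UY → queue [SA]
Visit SA → queue []

Visit order: ZO, EV, HJ, TJ, GQ, ZC, HD, YG, AH, IB, YJ, NJ, UY, SA

SA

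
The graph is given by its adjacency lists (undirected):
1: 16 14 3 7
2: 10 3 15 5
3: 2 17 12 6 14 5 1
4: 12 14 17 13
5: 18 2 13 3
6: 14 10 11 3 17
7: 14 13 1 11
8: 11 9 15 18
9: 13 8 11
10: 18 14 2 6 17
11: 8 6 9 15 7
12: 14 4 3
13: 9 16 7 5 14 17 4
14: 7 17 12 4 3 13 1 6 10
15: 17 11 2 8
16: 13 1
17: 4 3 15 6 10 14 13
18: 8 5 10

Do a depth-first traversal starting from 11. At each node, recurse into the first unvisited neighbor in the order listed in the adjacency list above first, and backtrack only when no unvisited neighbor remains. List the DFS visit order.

Visit 11
11 → 8
8 → 9
9 → 13
13 → 16
16 → 1
1 → 14
14 → 7
14 → 17
17 → 4
4 → 12
12 → 3
3 → 2
2 → 10
10 → 18
18 → 5
10 → 6
2 → 15

11 -> 8 -> 9 -> 13 -> 16 -> 1 -> 14 -> 7 -> 17 -> 4 -> 12 -> 3 -> 2 -> 10 -> 18 -> 5 -> 6 -> 15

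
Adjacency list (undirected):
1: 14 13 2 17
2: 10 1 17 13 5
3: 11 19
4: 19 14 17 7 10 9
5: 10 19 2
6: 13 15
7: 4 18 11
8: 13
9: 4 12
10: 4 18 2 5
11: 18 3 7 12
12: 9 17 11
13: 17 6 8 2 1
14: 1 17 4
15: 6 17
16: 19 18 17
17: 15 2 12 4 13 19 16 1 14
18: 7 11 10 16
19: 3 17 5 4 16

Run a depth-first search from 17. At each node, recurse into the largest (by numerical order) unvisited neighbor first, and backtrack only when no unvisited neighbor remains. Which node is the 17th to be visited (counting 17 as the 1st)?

5

Visit 17
17 → 19
19 → 16
16 → 18
18 → 11
11 → 12
12 → 9
9 → 4
4 → 14
14 → 1
1 → 13
13 → 8
13 → 6
6 → 15
13 → 2
2 → 10
10 → 5
4 → 7
11 → 3

Visit order: 17, 19, 16, 18, 11, 12, 9, 4, 14, 1, 13, 8, 6, 15, 2, 10, 5, 7, 3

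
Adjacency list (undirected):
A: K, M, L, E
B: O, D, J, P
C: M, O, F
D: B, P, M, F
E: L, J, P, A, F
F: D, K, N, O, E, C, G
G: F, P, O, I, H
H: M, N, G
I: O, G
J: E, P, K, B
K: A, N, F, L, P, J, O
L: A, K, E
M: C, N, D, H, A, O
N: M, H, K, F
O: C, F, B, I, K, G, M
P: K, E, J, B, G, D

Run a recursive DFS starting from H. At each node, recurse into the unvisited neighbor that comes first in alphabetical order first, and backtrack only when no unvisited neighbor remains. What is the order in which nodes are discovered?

Visit H
H → G
G → F
F → C
C → M
M → A
A → E
E → J
J → B
B → D
D → P
P → K
K → L
K → N
K → O
O → I

H G F C M A E J B D P K L N O I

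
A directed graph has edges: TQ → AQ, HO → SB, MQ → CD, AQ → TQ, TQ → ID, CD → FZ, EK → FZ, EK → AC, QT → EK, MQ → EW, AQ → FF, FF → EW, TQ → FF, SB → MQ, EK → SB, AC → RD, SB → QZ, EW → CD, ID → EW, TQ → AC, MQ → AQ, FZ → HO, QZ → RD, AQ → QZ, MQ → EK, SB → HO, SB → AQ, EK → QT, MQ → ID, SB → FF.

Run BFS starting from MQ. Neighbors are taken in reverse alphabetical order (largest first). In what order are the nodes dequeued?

Visit MQ; enqueue ID, EW, EK, CD, AQ → queue [ID, EW, EK, CD, AQ]
Visit ID → queue [EW, EK, CD, AQ]
Visit EW → queue [EK, CD, AQ]
Visit EK; enqueue SB, QT, FZ, AC → queue [CD, AQ, SB, QT, FZ, AC]
Visit CD → queue [AQ, SB, QT, FZ, AC]
Visit AQ; enqueue TQ, QZ, FF → queue [SB, QT, FZ, AC, TQ, QZ, FF]
Visit SB; enqueue HO → queue [QT, FZ, AC, TQ, QZ, FF, HO]
Visit QT → queue [FZ, AC, TQ, QZ, FF, HO]
Visit FZ → queue [AC, TQ, QZ, FF, HO]
Visit AC; enqueue RD → queue [TQ, QZ, FF, HO, RD]
Visit TQ → queue [QZ, FF, HO, RD]
Visit QZ → queue [FF, HO, RD]
Visit FF → queue [HO, RD]
Visit HO → queue [RD]
Visit RD → queue []

MQ → ID → EW → EK → CD → AQ → SB → QT → FZ → AC → TQ → QZ → FF → HO → RD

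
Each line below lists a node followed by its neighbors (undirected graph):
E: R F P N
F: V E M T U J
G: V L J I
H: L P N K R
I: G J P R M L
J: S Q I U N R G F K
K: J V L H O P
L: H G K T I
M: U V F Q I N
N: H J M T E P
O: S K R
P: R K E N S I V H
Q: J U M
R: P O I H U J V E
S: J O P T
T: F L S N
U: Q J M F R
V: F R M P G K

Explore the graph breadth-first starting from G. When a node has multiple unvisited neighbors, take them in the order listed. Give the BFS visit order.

G -> V -> L -> J -> I -> F -> R -> M -> P -> K -> H -> T -> S -> Q -> U -> N -> E -> O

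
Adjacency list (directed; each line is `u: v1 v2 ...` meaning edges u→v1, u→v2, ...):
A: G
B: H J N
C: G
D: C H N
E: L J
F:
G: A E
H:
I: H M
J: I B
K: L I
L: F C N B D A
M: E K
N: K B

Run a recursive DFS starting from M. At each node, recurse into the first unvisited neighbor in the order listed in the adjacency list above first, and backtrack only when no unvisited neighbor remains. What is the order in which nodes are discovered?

M, E, L, F, C, G, A, N, K, I, H, B, J, D

Visit M
M → E
E → L
L → F
L → C
C → G
G → A
L → N
N → K
K → I
I → H
N → B
B → J
L → D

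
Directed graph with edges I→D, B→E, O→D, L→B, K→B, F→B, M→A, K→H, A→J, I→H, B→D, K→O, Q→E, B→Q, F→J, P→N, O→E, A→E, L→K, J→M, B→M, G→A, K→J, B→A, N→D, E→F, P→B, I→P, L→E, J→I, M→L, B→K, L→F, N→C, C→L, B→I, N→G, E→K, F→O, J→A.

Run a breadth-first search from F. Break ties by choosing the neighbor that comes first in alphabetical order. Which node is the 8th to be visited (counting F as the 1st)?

Visit F; enqueue B, J, O → queue [B, J, O]
Visit B; enqueue A, D, E, I, K, M, Q → queue [J, O, A, D, E, I, K, M, Q]
Visit J → queue [O, A, D, E, I, K, M, Q]
Visit O → queue [A, D, E, I, K, M, Q]
Visit A → queue [D, E, I, K, M, Q]
Visit D → queue [E, I, K, M, Q]
Visit E → queue [I, K, M, Q]
Visit I; enqueue H, P → queue [K, M, Q, H, P]
Visit K → queue [M, Q, H, P]
Visit M; enqueue L → queue [Q, H, P, L]
Visit Q → queue [H, P, L]
Visit H → queue [P, L]
Visit P; enqueue N → queue [L, N]
Visit L → queue [N]
Visit N; enqueue C, G → queue [C, G]
Visit C → queue [G]
Visit G → queue []

Visit order: F, B, J, O, A, D, E, I, K, M, Q, H, P, L, N, C, G

I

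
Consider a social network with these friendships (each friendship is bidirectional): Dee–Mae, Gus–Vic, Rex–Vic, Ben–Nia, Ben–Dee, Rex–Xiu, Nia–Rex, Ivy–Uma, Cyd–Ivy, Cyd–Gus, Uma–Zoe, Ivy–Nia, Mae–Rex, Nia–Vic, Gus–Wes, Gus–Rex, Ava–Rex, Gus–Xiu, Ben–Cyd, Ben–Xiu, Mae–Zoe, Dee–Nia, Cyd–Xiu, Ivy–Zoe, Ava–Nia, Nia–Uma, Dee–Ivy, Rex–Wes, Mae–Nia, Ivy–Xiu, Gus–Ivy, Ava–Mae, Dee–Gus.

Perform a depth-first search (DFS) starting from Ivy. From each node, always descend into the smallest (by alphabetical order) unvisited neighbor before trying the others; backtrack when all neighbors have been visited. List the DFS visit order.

Ivy -> Cyd -> Ben -> Dee -> Gus -> Rex -> Ava -> Mae -> Nia -> Uma -> Zoe -> Vic -> Wes -> Xiu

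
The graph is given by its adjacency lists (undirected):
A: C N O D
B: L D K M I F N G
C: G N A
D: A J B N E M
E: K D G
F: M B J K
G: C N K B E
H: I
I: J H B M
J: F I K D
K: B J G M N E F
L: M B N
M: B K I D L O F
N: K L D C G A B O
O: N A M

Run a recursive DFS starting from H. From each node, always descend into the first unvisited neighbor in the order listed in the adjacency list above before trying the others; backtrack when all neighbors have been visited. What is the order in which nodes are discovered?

Visit H
H → I
I → J
J → F
F → M
M → B
B → L
L → N
N → K
K → G
G → C
C → A
A → O
A → D
D → E

H → I → J → F → M → B → L → N → K → G → C → A → O → D → E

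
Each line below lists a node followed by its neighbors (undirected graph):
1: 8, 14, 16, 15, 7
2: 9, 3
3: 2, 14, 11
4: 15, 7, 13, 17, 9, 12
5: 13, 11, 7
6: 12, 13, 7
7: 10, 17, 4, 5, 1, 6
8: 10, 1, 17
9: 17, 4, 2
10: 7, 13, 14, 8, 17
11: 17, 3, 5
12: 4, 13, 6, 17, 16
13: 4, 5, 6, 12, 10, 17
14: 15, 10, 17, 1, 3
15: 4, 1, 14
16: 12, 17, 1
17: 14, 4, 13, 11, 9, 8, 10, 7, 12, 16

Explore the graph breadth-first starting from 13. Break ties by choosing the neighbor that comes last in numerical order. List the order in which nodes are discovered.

Visit 13; enqueue 17, 12, 10, 6, 5, 4 → queue [17, 12, 10, 6, 5, 4]
Visit 17; enqueue 16, 14, 11, 9, 8, 7 → queue [12, 10, 6, 5, 4, 16, 14, 11, 9, 8, 7]
Visit 12 → queue [10, 6, 5, 4, 16, 14, 11, 9, 8, 7]
Visit 10 → queue [6, 5, 4, 16, 14, 11, 9, 8, 7]
Visit 6 → queue [5, 4, 16, 14, 11, 9, 8, 7]
Visit 5 → queue [4, 16, 14, 11, 9, 8, 7]
Visit 4; enqueue 15 → queue [16, 14, 11, 9, 8, 7, 15]
Visit 16; enqueue 1 → queue [14, 11, 9, 8, 7, 15, 1]
Visit 14; enqueue 3 → queue [11, 9, 8, 7, 15, 1, 3]
Visit 11 → queue [9, 8, 7, 15, 1, 3]
Visit 9; enqueue 2 → queue [8, 7, 15, 1, 3, 2]
Visit 8 → queue [7, 15, 1, 3, 2]
Visit 7 → queue [15, 1, 3, 2]
Visit 15 → queue [1, 3, 2]
Visit 1 → queue [3, 2]
Visit 3 → queue [2]
Visit 2 → queue []

13 17 12 10 6 5 4 16 14 11 9 8 7 15 1 3 2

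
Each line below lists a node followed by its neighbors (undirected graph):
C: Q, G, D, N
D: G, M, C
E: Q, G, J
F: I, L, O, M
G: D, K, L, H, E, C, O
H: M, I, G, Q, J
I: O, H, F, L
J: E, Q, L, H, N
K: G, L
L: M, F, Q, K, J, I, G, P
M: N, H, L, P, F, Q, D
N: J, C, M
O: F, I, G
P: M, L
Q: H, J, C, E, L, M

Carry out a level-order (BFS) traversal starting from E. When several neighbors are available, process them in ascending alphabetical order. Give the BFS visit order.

Visit E; enqueue G, J, Q → queue [G, J, Q]
Visit G; enqueue C, D, H, K, L, O → queue [J, Q, C, D, H, K, L, O]
Visit J; enqueue N → queue [Q, C, D, H, K, L, O, N]
Visit Q; enqueue M → queue [C, D, H, K, L, O, N, M]
Visit C → queue [D, H, K, L, O, N, M]
Visit D → queue [H, K, L, O, N, M]
Visit H; enqueue I → queue [K, L, O, N, M, I]
Visit K → queue [L, O, N, M, I]
Visit L; enqueue F, P → queue [O, N, M, I, F, P]
Visit O → queue [N, M, I, F, P]
Visit N → queue [M, I, F, P]
Visit M → queue [I, F, P]
Visit I → queue [F, P]
Visit F → queue [P]
Visit P → queue []

E → G → J → Q → C → D → H → K → L → O → N → M → I → F → P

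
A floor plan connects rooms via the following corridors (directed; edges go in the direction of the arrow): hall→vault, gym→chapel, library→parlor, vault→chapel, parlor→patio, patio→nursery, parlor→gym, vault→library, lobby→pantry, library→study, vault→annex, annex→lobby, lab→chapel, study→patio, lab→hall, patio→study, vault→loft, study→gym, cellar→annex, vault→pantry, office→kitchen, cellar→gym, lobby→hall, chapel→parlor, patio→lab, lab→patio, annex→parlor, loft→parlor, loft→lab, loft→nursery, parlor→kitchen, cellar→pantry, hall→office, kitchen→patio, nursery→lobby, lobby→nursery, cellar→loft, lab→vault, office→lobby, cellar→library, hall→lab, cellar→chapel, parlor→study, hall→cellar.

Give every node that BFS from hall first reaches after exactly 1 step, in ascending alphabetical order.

cellar, lab, office, vault

Level 0: hall
Level 1: cellar, lab, office, vault
Level 2: annex, chapel, gym, kitchen, library, lobby, loft, pantry, patio
Level 3: nursery, parlor, study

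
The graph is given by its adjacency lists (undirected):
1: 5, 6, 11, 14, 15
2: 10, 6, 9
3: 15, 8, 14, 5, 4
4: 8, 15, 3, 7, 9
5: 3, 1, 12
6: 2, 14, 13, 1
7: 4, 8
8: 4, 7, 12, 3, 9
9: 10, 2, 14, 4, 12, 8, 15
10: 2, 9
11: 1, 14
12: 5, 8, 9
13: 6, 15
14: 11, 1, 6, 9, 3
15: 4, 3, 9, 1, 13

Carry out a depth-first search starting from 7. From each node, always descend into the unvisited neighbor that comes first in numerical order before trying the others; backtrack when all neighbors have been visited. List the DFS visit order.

7 → 4 → 3 → 5 → 1 → 6 → 2 → 9 → 8 → 12 → 10 → 14 → 11 → 15 → 13

Visit 7
7 → 4
4 → 3
3 → 5
5 → 1
1 → 6
6 → 2
2 → 9
9 → 8
8 → 12
9 → 10
9 → 14
14 → 11
9 → 15
15 → 13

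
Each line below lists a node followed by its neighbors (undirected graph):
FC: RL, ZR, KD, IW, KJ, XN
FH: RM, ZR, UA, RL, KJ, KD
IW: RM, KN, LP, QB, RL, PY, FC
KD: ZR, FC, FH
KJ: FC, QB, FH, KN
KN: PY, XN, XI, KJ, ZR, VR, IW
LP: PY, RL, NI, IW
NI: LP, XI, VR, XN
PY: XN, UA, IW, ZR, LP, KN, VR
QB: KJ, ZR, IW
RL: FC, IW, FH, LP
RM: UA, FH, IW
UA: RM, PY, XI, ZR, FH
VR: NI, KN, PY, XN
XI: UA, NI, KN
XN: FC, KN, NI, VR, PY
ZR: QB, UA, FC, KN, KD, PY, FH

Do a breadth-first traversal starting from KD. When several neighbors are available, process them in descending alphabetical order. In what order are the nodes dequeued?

KD, ZR, FH, FC, UA, QB, PY, KN, RM, RL, KJ, XN, IW, XI, VR, LP, NI

Visit KD; enqueue ZR, FH, FC → queue [ZR, FH, FC]
Visit ZR; enqueue UA, QB, PY, KN → queue [FH, FC, UA, QB, PY, KN]
Visit FH; enqueue RM, RL, KJ → queue [FC, UA, QB, PY, KN, RM, RL, KJ]
Visit FC; enqueue XN, IW → queue [UA, QB, PY, KN, RM, RL, KJ, XN, IW]
Visit UA; enqueue XI → queue [QB, PY, KN, RM, RL, KJ, XN, IW, XI]
Visit QB → queue [PY, KN, RM, RL, KJ, XN, IW, XI]
Visit PY; enqueue VR, LP → queue [KN, RM, RL, KJ, XN, IW, XI, VR, LP]
Visit KN → queue [RM, RL, KJ, XN, IW, XI, VR, LP]
Visit RM → queue [RL, KJ, XN, IW, XI, VR, LP]
Visit RL → queue [KJ, XN, IW, XI, VR, LP]
Visit KJ → queue [XN, IW, XI, VR, LP]
Visit XN; enqueue NI → queue [IW, XI, VR, LP, NI]
Visit IW → queue [XI, VR, LP, NI]
Visit XI → queue [VR, LP, NI]
Visit VR → queue [LP, NI]
Visit LP → queue [NI]
Visit NI → queue []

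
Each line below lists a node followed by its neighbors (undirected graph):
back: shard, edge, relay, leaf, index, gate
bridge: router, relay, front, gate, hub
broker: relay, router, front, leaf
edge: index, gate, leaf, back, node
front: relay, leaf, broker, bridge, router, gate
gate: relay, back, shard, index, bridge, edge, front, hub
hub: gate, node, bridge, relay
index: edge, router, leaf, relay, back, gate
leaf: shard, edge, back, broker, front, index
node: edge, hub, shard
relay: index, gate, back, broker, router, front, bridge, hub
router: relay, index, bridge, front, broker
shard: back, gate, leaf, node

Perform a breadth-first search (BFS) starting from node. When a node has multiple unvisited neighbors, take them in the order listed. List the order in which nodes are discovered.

node edge hub shard index gate leaf back bridge relay router front broker

Visit node; enqueue edge, hub, shard → queue [edge, hub, shard]
Visit edge; enqueue index, gate, leaf, back → queue [hub, shard, index, gate, leaf, back]
Visit hub; enqueue bridge, relay → queue [shard, index, gate, leaf, back, bridge, relay]
Visit shard → queue [index, gate, leaf, back, bridge, relay]
Visit index; enqueue router → queue [gate, leaf, back, bridge, relay, router]
Visit gate; enqueue front → queue [leaf, back, bridge, relay, router, front]
Visit leaf; enqueue broker → queue [back, bridge, relay, router, front, broker]
Visit back → queue [bridge, relay, router, front, broker]
Visit bridge → queue [relay, router, front, broker]
Visit relay → queue [router, front, broker]
Visit router → queue [front, broker]
Visit front → queue [broker]
Visit broker → queue []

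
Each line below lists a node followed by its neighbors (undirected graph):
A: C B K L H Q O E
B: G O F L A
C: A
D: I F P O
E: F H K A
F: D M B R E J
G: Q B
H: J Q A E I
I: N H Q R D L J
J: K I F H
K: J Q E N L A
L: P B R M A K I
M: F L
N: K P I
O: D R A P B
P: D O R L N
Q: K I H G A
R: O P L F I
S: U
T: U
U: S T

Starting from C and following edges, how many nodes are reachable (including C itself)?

18

BFS from C visits: C, A, B, K, L, H, Q, O, E, G, F, J, N, P, R, M, I, D
Reachable nodes: 18 of 21 total.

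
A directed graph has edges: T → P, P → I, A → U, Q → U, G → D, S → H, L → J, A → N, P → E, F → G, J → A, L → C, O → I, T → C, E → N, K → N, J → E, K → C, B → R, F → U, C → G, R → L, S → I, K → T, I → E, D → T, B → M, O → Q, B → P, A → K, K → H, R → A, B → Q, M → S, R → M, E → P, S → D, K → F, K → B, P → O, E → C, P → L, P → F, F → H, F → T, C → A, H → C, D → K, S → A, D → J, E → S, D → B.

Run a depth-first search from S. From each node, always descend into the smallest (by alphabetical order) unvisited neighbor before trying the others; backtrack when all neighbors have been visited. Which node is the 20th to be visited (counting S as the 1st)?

Q

Visit S
S → A
A → K
K → B
B → M
B → P
P → E
E → C
C → G
G → D
D → J
D → T
E → N
P → F
F → H
F → U
P → I
P → L
P → O
O → Q
B → R

Visit order: S, A, K, B, M, P, E, C, G, D, J, T, N, F, H, U, I, L, O, Q, R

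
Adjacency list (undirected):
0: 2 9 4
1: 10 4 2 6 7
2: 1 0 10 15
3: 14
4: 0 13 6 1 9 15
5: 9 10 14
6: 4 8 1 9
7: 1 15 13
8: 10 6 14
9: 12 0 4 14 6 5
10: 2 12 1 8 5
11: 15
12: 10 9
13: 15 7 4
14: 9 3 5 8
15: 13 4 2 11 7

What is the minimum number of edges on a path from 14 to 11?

4

Level 0: 14
Level 1: 3, 5, 8, 9
Level 2: 0, 4, 6, 10, 12
Level 3: 1, 2, 13, 15
Level 4: 7, 11
11 first appears at level 4.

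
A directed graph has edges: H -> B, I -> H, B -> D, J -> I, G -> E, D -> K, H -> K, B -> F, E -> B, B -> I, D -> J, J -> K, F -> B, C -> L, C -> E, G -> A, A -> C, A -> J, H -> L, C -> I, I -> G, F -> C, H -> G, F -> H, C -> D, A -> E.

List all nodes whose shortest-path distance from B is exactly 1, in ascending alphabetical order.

Level 0: B
Level 1: D, F, I
Level 2: C, G, H, J, K
Level 3: A, E, L

D, F, I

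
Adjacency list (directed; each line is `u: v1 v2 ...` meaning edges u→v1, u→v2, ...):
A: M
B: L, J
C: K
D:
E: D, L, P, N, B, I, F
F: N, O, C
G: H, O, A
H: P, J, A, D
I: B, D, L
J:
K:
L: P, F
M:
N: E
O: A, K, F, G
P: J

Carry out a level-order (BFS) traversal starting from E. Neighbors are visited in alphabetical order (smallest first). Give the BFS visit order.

Visit E; enqueue B, D, F, I, L, N, P → queue [B, D, F, I, L, N, P]
Visit B; enqueue J → queue [D, F, I, L, N, P, J]
Visit D → queue [F, I, L, N, P, J]
Visit F; enqueue C, O → queue [I, L, N, P, J, C, O]
Visit I → queue [L, N, P, J, C, O]
Visit L → queue [N, P, J, C, O]
Visit N → queue [P, J, C, O]
Visit P → queue [J, C, O]
Visit J → queue [C, O]
Visit C; enqueue K → queue [O, K]
Visit O; enqueue A, G → queue [K, A, G]
Visit K → queue [A, G]
Visit A; enqueue M → queue [G, M]
Visit G; enqueue H → queue [M, H]
Visit M → queue [H]
Visit H → queue []

E -> B -> D -> F -> I -> L -> N -> P -> J -> C -> O -> K -> A -> G -> M -> H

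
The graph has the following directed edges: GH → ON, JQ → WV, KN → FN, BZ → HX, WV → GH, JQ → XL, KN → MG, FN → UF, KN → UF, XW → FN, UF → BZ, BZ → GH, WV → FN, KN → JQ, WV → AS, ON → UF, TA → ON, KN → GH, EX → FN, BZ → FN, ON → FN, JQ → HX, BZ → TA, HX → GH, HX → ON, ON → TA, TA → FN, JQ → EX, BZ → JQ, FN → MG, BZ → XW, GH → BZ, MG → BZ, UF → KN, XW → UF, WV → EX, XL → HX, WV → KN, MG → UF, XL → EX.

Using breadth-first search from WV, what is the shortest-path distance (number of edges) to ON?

2

Level 0: WV
Level 1: AS, EX, FN, GH, KN
Level 2: BZ, JQ, MG, ON, UF
Level 3: HX, TA, XL, XW
ON first appears at level 2.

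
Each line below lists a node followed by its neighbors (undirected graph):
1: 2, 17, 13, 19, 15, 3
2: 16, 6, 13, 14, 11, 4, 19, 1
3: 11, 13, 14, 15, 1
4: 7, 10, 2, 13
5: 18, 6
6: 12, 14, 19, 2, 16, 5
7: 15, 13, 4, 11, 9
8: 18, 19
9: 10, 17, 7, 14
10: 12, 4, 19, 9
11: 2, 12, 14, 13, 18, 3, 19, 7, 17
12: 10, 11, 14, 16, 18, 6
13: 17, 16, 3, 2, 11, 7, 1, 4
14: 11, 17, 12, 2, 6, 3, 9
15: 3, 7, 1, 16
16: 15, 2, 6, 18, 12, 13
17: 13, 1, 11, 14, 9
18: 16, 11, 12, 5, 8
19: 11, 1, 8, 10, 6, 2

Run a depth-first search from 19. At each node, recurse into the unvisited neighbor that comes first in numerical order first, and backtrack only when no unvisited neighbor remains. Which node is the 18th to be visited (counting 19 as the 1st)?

Visit 19
19 → 1
1 → 2
2 → 4
4 → 7
7 → 9
9 → 10
10 → 12
12 → 6
6 → 5
5 → 18
18 → 8
18 → 11
11 → 3
3 → 13
13 → 16
16 → 15
13 → 17
17 → 14

Visit order: 19, 1, 2, 4, 7, 9, 10, 12, 6, 5, 18, 8, 11, 3, 13, 16, 15, 17, 14

17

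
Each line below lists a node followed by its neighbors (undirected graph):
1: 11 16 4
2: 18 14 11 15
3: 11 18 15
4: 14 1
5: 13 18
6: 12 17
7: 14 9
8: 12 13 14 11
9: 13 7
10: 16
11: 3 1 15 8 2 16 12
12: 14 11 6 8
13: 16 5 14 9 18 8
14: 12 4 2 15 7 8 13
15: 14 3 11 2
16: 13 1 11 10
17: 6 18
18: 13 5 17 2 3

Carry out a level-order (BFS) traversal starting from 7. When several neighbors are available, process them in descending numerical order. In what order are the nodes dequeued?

7, 14, 9, 15, 13, 12, 8, 4, 2, 11, 3, 18, 16, 5, 6, 1, 17, 10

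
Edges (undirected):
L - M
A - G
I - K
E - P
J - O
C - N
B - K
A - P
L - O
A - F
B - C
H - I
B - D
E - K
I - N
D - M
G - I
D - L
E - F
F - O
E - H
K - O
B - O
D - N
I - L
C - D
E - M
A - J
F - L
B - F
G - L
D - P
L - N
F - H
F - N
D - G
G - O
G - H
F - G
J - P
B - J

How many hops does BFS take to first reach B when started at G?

Level 0: G
Level 1: A, D, F, H, I, L, O
Level 2: B, C, E, J, K, M, N, P
B first appears at level 2.

2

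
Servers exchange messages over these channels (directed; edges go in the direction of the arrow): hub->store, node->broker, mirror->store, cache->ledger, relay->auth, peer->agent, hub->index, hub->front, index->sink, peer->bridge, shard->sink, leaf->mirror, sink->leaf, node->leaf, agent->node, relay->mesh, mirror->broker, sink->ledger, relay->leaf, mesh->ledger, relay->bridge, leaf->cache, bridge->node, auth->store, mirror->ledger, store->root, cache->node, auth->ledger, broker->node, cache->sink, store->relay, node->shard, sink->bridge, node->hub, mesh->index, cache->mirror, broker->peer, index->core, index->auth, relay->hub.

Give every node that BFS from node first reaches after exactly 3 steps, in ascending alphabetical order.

agent, auth, bridge, core, ledger, relay, root

Level 0: node
Level 1: broker, hub, leaf, shard
Level 2: cache, front, index, mirror, peer, sink, store
Level 3: agent, auth, bridge, core, ledger, relay, root
Level 4: mesh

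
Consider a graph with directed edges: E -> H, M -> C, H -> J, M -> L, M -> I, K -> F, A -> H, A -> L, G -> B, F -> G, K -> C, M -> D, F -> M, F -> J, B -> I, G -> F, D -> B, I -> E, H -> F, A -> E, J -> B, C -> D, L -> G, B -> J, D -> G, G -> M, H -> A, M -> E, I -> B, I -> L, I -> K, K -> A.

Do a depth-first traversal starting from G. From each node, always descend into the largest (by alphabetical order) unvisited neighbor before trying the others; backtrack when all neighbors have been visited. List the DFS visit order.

G, M, L, I, K, F, J, B, C, D, A, H, E

Visit G
G → M
M → L
M → I
I → K
K → F
F → J
J → B
K → C
C → D
K → A
A → H
A → E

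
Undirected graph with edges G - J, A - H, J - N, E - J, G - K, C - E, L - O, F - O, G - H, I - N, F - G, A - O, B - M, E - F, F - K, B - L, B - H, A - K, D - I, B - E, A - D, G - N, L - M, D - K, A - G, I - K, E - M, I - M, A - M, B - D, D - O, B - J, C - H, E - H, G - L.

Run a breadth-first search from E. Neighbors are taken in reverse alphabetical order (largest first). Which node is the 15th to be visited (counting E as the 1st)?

D

Visit E; enqueue M, J, H, F, C, B → queue [M, J, H, F, C, B]
Visit M; enqueue L, I, A → queue [J, H, F, C, B, L, I, A]
Visit J; enqueue N, G → queue [H, F, C, B, L, I, A, N, G]
Visit H → queue [F, C, B, L, I, A, N, G]
Visit F; enqueue O, K → queue [C, B, L, I, A, N, G, O, K]
Visit C → queue [B, L, I, A, N, G, O, K]
Visit B; enqueue D → queue [L, I, A, N, G, O, K, D]
Visit L → queue [I, A, N, G, O, K, D]
Visit I → queue [A, N, G, O, K, D]
Visit A → queue [N, G, O, K, D]
Visit N → queue [G, O, K, D]
Visit G → queue [O, K, D]
Visit O → queue [K, D]
Visit K → queue [D]
Visit D → queue []

Visit order: E, M, J, H, F, C, B, L, I, A, N, G, O, K, D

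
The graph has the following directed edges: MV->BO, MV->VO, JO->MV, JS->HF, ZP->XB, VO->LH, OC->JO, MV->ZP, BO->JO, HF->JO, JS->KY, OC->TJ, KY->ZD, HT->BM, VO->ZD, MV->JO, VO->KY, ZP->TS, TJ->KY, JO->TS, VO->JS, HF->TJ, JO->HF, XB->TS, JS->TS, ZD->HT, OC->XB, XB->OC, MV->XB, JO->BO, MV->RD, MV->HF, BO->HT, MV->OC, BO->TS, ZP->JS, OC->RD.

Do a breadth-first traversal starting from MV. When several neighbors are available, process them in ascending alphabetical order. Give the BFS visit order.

Visit MV; enqueue BO, HF, JO, OC, RD, VO, XB, ZP → queue [BO, HF, JO, OC, RD, VO, XB, ZP]
Visit BO; enqueue HT, TS → queue [HF, JO, OC, RD, VO, XB, ZP, HT, TS]
Visit HF; enqueue TJ → queue [JO, OC, RD, VO, XB, ZP, HT, TS, TJ]
Visit JO → queue [OC, RD, VO, XB, ZP, HT, TS, TJ]
Visit OC → queue [RD, VO, XB, ZP, HT, TS, TJ]
Visit RD → queue [VO, XB, ZP, HT, TS, TJ]
Visit VO; enqueue JS, KY, LH, ZD → queue [XB, ZP, HT, TS, TJ, JS, KY, LH, ZD]
Visit XB → queue [ZP, HT, TS, TJ, JS, KY, LH, ZD]
Visit ZP → queue [HT, TS, TJ, JS, KY, LH, ZD]
Visit HT; enqueue BM → queue [TS, TJ, JS, KY, LH, ZD, BM]
Visit TS → queue [TJ, JS, KY, LH, ZD, BM]
Visit TJ → queue [JS, KY, LH, ZD, BM]
Visit JS → queue [KY, LH, ZD, BM]
Visit KY → queue [LH, ZD, BM]
Visit LH → queue [ZD, BM]
Visit ZD → queue [BM]
Visit BM → queue []

MV, BO, HF, JO, OC, RD, VO, XB, ZP, HT, TS, TJ, JS, KY, LH, ZD, BM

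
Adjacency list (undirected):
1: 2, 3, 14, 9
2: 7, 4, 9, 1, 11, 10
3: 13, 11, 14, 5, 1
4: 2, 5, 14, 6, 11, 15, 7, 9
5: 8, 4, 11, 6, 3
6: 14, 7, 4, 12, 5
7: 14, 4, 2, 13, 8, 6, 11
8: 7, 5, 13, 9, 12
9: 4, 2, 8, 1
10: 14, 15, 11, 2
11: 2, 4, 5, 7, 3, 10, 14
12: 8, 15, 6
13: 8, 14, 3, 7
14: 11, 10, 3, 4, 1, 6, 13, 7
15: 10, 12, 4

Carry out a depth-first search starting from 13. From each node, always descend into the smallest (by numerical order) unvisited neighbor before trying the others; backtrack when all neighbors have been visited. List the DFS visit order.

13, 3, 1, 2, 4, 5, 6, 7, 8, 9, 12, 15, 10, 11, 14

Visit 13
13 → 3
3 → 1
1 → 2
2 → 4
4 → 5
5 → 6
6 → 7
7 → 8
8 → 9
8 → 12
12 → 15
15 → 10
10 → 11
11 → 14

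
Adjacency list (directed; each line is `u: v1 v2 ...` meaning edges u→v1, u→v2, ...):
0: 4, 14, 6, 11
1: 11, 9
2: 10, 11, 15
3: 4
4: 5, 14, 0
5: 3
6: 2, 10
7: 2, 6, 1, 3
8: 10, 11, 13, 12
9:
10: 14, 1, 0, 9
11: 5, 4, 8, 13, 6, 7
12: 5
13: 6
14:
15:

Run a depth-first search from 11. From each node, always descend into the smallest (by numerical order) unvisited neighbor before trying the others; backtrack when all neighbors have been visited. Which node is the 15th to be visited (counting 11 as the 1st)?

12

Visit 11
11 → 4
4 → 0
0 → 6
6 → 2
2 → 10
10 → 1
1 → 9
10 → 14
2 → 15
4 → 5
5 → 3
11 → 7
11 → 8
8 → 12
8 → 13

Visit order: 11, 4, 0, 6, 2, 10, 1, 9, 14, 15, 5, 3, 7, 8, 12, 13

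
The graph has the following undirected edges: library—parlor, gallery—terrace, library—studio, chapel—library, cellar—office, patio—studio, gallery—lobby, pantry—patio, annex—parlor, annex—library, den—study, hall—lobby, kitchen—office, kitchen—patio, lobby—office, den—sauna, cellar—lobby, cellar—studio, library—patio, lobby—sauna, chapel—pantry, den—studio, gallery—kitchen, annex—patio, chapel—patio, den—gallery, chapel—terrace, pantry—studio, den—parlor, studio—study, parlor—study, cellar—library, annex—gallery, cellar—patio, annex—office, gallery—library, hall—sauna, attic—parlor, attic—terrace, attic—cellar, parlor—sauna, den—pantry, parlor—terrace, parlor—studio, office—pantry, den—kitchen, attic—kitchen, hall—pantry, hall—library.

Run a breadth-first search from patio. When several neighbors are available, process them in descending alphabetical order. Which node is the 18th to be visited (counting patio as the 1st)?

sauna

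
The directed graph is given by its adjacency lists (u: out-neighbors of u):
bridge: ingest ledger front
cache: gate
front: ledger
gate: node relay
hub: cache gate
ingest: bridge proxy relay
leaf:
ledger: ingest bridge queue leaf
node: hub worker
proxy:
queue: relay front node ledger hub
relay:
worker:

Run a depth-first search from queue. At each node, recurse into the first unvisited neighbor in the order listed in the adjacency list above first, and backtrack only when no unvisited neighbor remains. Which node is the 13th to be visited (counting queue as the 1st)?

Visit queue
queue → relay
queue → front
front → ledger
ledger → ingest
ingest → bridge
ingest → proxy
ledger → leaf
queue → node
node → hub
hub → cache
cache → gate
node → worker

Visit order: queue, relay, front, ledger, ingest, bridge, proxy, leaf, node, hub, cache, gate, worker

worker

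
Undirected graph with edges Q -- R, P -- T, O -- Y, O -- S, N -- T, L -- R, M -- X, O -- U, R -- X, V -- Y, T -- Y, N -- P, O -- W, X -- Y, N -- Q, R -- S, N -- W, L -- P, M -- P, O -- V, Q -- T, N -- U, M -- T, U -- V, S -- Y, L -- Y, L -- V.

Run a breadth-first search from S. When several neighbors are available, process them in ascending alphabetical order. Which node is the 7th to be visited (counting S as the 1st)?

W

Visit S; enqueue O, R, Y → queue [O, R, Y]
Visit O; enqueue U, V, W → queue [R, Y, U, V, W]
Visit R; enqueue L, Q, X → queue [Y, U, V, W, L, Q, X]
Visit Y; enqueue T → queue [U, V, W, L, Q, X, T]
Visit U; enqueue N → queue [V, W, L, Q, X, T, N]
Visit V → queue [W, L, Q, X, T, N]
Visit W → queue [L, Q, X, T, N]
Visit L; enqueue P → queue [Q, X, T, N, P]
Visit Q → queue [X, T, N, P]
Visit X; enqueue M → queue [T, N, P, M]
Visit T → queue [N, P, M]
Visit N → queue [P, M]
Visit P → queue [M]
Visit M → queue []

Visit order: S, O, R, Y, U, V, W, L, Q, X, T, N, P, M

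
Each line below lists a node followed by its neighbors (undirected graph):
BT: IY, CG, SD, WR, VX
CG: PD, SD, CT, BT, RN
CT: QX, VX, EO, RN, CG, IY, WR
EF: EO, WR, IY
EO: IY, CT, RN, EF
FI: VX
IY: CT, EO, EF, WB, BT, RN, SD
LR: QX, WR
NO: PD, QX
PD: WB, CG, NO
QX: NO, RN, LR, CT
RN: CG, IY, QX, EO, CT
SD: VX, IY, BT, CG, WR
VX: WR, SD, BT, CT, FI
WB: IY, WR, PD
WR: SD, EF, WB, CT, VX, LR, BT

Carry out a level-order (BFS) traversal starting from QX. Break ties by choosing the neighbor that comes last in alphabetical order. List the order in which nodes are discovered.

QX, RN, NO, LR, CT, IY, EO, CG, PD, WR, VX, WB, SD, EF, BT, FI

Visit QX; enqueue RN, NO, LR, CT → queue [RN, NO, LR, CT]
Visit RN; enqueue IY, EO, CG → queue [NO, LR, CT, IY, EO, CG]
Visit NO; enqueue PD → queue [LR, CT, IY, EO, CG, PD]
Visit LR; enqueue WR → queue [CT, IY, EO, CG, PD, WR]
Visit CT; enqueue VX → queue [IY, EO, CG, PD, WR, VX]
Visit IY; enqueue WB, SD, EF, BT → queue [EO, CG, PD, WR, VX, WB, SD, EF, BT]
Visit EO → queue [CG, PD, WR, VX, WB, SD, EF, BT]
Visit CG → queue [PD, WR, VX, WB, SD, EF, BT]
Visit PD → queue [WR, VX, WB, SD, EF, BT]
Visit WR → queue [VX, WB, SD, EF, BT]
Visit VX; enqueue FI → queue [WB, SD, EF, BT, FI]
Visit WB → queue [SD, EF, BT, FI]
Visit SD → queue [EF, BT, FI]
Visit EF → queue [BT, FI]
Visit BT → queue [FI]
Visit FI → queue []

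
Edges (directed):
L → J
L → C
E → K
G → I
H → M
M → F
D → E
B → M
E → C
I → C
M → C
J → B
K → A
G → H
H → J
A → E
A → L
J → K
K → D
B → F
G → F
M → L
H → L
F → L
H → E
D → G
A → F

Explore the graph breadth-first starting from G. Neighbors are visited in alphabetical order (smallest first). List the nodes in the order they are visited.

Visit G; enqueue F, H, I → queue [F, H, I]
Visit F; enqueue L → queue [H, I, L]
Visit H; enqueue E, J, M → queue [I, L, E, J, M]
Visit I; enqueue C → queue [L, E, J, M, C]
Visit L → queue [E, J, M, C]
Visit E; enqueue K → queue [J, M, C, K]
Visit J; enqueue B → queue [M, C, K, B]
Visit M → queue [C, K, B]
Visit C → queue [K, B]
Visit K; enqueue A, D → queue [B, A, D]
Visit B → queue [A, D]
Visit A → queue [D]
Visit D → queue []

G -> F -> H -> I -> L -> E -> J -> M -> C -> K -> B -> A -> D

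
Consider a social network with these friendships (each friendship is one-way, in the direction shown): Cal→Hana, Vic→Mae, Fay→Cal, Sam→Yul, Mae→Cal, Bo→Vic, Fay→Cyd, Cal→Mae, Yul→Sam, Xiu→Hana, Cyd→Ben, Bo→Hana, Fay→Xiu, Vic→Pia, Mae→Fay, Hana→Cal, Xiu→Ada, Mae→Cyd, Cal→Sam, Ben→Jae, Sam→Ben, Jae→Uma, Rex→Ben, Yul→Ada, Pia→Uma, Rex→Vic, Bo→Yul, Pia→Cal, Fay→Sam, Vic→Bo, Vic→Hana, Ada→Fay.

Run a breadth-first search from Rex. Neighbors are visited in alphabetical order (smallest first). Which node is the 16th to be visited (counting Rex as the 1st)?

Xiu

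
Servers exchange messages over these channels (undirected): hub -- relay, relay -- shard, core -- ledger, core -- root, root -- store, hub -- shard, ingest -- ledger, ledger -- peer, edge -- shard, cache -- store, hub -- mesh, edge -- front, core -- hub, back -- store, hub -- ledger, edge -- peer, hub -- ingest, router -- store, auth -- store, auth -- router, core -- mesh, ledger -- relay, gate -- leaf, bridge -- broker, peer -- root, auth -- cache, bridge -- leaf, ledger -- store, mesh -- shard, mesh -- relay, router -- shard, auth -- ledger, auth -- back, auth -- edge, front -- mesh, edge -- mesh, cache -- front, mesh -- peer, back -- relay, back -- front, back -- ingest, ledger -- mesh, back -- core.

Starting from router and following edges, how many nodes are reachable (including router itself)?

BFS from router visits: router, store, shard, auth, root, ledger, cache, back, relay, mesh, hub, edge, peer, core, ingest, front
Reachable nodes: 16 of 20 total.

16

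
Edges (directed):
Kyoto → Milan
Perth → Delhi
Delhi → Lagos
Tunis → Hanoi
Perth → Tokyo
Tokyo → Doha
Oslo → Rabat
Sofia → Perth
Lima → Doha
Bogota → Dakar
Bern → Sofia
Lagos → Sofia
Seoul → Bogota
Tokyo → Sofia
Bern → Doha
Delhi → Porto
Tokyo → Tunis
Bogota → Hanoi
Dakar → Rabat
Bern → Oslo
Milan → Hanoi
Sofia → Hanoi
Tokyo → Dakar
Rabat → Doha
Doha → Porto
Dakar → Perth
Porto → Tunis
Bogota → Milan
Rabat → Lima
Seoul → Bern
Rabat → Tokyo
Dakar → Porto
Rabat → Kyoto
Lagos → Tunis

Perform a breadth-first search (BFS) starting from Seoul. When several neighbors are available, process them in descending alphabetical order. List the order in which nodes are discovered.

Visit Seoul; enqueue Bogota, Bern → queue [Bogota, Bern]
Visit Bogota; enqueue Milan, Hanoi, Dakar → queue [Bern, Milan, Hanoi, Dakar]
Visit Bern; enqueue Sofia, Oslo, Doha → queue [Milan, Hanoi, Dakar, Sofia, Oslo, Doha]
Visit Milan → queue [Hanoi, Dakar, Sofia, Oslo, Doha]
Visit Hanoi → queue [Dakar, Sofia, Oslo, Doha]
Visit Dakar; enqueue Rabat, Porto, Perth → queue [Sofia, Oslo, Doha, Rabat, Porto, Perth]
Visit Sofia → queue [Oslo, Doha, Rabat, Porto, Perth]
Visit Oslo → queue [Doha, Rabat, Porto, Perth]
Visit Doha → queue [Rabat, Porto, Perth]
Visit Rabat; enqueue Tokyo, Lima, Kyoto → queue [Porto, Perth, Tokyo, Lima, Kyoto]
Visit Porto; enqueue Tunis → queue [Perth, Tokyo, Lima, Kyoto, Tunis]
Visit Perth; enqueue Delhi → queue [Tokyo, Lima, Kyoto, Tunis, Delhi]
Visit Tokyo → queue [Lima, Kyoto, Tunis, Delhi]
Visit Lima → queue [Kyoto, Tunis, Delhi]
Visit Kyoto → queue [Tunis, Delhi]
Visit Tunis → queue [Delhi]
Visit Delhi; enqueue Lagos → queue [Lagos]
Visit Lagos → queue []

Seoul, Bogota, Bern, Milan, Hanoi, Dakar, Sofia, Oslo, Doha, Rabat, Porto, Perth, Tokyo, Lima, Kyoto, Tunis, Delhi, Lagos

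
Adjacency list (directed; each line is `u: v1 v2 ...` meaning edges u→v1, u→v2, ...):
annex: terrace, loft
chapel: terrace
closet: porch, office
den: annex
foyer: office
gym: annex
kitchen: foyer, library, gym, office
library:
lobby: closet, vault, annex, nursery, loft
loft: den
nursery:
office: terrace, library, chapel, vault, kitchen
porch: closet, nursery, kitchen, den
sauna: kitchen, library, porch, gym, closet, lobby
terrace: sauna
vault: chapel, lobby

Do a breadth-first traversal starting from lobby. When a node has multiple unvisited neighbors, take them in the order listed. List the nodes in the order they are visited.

Visit lobby; enqueue closet, vault, annex, nursery, loft → queue [closet, vault, annex, nursery, loft]
Visit closet; enqueue porch, office → queue [vault, annex, nursery, loft, porch, office]
Visit vault; enqueue chapel → queue [annex, nursery, loft, porch, office, chapel]
Visit annex; enqueue terrace → queue [nursery, loft, porch, office, chapel, terrace]
Visit nursery → queue [loft, porch, office, chapel, terrace]
Visit loft; enqueue den → queue [porch, office, chapel, terrace, den]
Visit porch; enqueue kitchen → queue [office, chapel, terrace, den, kitchen]
Visit office; enqueue library → queue [chapel, terrace, den, kitchen, library]
Visit chapel → queue [terrace, den, kitchen, library]
Visit terrace; enqueue sauna → queue [den, kitchen, library, sauna]
Visit den → queue [kitchen, library, sauna]
Visit kitchen; enqueue foyer, gym → queue [library, sauna, foyer, gym]
Visit library → queue [sauna, foyer, gym]
Visit sauna → queue [foyer, gym]
Visit foyer → queue [gym]
Visit gym → queue []

lobby, closet, vault, annex, nursery, loft, porch, office, chapel, terrace, den, kitchen, library, sauna, foyer, gym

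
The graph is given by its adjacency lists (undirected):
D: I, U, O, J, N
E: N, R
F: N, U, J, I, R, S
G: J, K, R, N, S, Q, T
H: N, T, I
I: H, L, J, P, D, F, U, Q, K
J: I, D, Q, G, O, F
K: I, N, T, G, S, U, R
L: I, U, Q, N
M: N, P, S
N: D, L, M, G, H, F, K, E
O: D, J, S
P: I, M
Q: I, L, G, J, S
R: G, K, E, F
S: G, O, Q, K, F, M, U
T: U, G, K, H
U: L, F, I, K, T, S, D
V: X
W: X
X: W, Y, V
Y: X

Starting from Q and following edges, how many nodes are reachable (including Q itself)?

18

BFS from Q visits: Q, I, L, G, J, S, H, P, D, F, U, K, N, R, T, O, M, E
Reachable nodes: 18 of 22 total.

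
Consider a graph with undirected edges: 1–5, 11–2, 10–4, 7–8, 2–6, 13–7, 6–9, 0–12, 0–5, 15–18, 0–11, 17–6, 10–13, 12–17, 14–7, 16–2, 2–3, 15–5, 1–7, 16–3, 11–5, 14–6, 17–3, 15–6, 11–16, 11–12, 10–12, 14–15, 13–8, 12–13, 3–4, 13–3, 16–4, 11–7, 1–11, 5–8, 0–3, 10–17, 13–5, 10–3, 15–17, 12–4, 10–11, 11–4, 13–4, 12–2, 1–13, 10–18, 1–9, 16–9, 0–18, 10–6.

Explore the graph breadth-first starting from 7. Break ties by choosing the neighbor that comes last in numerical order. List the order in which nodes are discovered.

7 14 13 11 8 1 15 6 12 10 5 4 3 16 2 0 9 18 17

Visit 7; enqueue 14, 13, 11, 8, 1 → queue [14, 13, 11, 8, 1]
Visit 14; enqueue 15, 6 → queue [13, 11, 8, 1, 15, 6]
Visit 13; enqueue 12, 10, 5, 4, 3 → queue [11, 8, 1, 15, 6, 12, 10, 5, 4, 3]
Visit 11; enqueue 16, 2, 0 → queue [8, 1, 15, 6, 12, 10, 5, 4, 3, 16, 2, 0]
Visit 8 → queue [1, 15, 6, 12, 10, 5, 4, 3, 16, 2, 0]
Visit 1; enqueue 9 → queue [15, 6, 12, 10, 5, 4, 3, 16, 2, 0, 9]
Visit 15; enqueue 18, 17 → queue [6, 12, 10, 5, 4, 3, 16, 2, 0, 9, 18, 17]
Visit 6 → queue [12, 10, 5, 4, 3, 16, 2, 0, 9, 18, 17]
Visit 12 → queue [10, 5, 4, 3, 16, 2, 0, 9, 18, 17]
Visit 10 → queue [5, 4, 3, 16, 2, 0, 9, 18, 17]
Visit 5 → queue [4, 3, 16, 2, 0, 9, 18, 17]
Visit 4 → queue [3, 16, 2, 0, 9, 18, 17]
Visit 3 → queue [16, 2, 0, 9, 18, 17]
Visit 16 → queue [2, 0, 9, 18, 17]
Visit 2 → queue [0, 9, 18, 17]
Visit 0 → queue [9, 18, 17]
Visit 9 → queue [18, 17]
Visit 18 → queue [17]
Visit 17 → queue []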